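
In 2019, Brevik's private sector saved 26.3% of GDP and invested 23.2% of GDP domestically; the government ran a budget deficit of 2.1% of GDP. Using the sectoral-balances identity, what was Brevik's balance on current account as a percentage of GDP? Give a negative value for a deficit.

1.0

By the sectoral-balances identity, CA = (S_private - I) + (T - G).
Private balance = 26.3 - 23.2 = 3.1
Government balance (T - G) = -2.1
CA = 3.1 + (-2.1) = 1.0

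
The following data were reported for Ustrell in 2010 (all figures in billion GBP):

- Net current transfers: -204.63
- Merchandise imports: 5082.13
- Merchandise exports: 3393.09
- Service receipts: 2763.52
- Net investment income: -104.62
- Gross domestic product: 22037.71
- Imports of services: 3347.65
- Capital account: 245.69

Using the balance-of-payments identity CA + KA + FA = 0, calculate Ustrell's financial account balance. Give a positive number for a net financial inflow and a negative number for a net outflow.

Goods balance = 3393.09 - 5082.13 = -1689.04
Services balance = 2763.52 - 3347.65 = -584.13
Trade balance (goods + services) = -1689.04 + (-584.13) = -2273.17
Net primary income = -104.62
Net secondary income = -204.63
Current account = -2273.17 + (-104.62) + (-204.63) = -2582.42
Financial account = -(-2582.42 + 245.69) = 2336.73

2336.73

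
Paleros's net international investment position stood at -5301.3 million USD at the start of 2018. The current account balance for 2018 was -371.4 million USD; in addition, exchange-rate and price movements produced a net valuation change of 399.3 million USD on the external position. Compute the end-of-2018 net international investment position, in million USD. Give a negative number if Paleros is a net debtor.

Change in NIIP = current account + net valuation change = -371.4 + 399.3 = 27.9
End-of-year NIIP = -5301.3 + 27.9 = -5273.4

-5273.4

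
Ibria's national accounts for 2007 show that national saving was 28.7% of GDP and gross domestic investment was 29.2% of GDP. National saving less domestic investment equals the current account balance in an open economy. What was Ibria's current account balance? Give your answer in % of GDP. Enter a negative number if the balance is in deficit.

-0.5

CA = S - I = 28.7 - 29.2 = -0.5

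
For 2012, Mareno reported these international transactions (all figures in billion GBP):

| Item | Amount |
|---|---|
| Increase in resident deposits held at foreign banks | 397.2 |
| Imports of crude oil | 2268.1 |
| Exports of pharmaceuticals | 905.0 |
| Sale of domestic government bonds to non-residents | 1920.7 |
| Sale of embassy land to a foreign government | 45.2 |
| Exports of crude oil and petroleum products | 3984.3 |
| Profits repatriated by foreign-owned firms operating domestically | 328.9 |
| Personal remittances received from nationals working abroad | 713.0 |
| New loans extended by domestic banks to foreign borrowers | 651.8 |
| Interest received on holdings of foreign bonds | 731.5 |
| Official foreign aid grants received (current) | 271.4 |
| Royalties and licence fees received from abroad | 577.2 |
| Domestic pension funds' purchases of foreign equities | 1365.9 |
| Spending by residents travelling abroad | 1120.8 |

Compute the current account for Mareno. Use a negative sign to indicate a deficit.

Goods: -2268.1 + 3984.3 + 905.0 = 2621.2
Services: -1120.8 + 577.2 = -543.6
Primary income: 731.5 - 328.9 = 402.6
Secondary income: 713.0 + 271.4 = 984.4
Current account = 2621.2 + (-543.6) + 402.6 + 984.4 = 3464.6
(Excluded from the current account — financial account: increase in resident deposits held at foreign banks 397.2, sale of domestic government bonds to non-residents 1920.7, new loans extended by domestic banks to foreign borrowers 651.8, domestic pension funds' purchases of foreign equities 1365.9; capital account: sale of embassy land to a foreign government 45.2.)

3464.6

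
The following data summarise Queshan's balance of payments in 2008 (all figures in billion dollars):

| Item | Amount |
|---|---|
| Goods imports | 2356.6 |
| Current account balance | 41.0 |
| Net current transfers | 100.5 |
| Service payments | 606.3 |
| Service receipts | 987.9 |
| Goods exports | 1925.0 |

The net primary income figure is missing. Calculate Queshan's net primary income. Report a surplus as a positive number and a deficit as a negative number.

Current account = goods balance + services balance + net primary income + net secondary income
Sum of the known components = 50.5
Net primary income = CA - (known components) = 41.0 - 50.5 = -9.5

-9.5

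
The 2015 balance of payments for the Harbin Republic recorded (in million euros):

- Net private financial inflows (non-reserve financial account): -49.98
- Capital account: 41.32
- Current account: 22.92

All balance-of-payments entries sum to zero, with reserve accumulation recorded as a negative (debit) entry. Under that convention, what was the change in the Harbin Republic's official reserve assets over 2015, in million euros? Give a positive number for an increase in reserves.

Official reserve transactions balance = -(22.92 + 41.32 + (-49.98)) = -14.26
An accumulation of reserves is recorded as a debit (negative entry), so the change in the stock of reserves is the negative of that balance.
Change in official reserves = -(-14.26) = 14.26

14.26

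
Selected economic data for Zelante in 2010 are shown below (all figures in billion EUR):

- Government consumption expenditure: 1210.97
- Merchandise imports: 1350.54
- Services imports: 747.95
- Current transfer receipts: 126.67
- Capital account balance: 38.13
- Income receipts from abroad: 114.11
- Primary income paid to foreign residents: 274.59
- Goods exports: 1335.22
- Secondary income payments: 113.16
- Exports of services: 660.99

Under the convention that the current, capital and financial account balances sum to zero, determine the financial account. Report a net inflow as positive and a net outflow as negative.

Goods balance = 1335.22 - 1350.54 = -15.32
Services balance = 660.99 - 747.95 = -86.96
Trade balance (goods + services) = -15.32 + (-86.96) = -102.28
Net primary income = 114.11 - 274.59 = -160.48
Net secondary income = 126.67 - 113.16 = 13.51
Current account = -102.28 + (-160.48) + 13.51 = -249.25
Financial account = -(-249.25 + 38.13) = 211.12

211.12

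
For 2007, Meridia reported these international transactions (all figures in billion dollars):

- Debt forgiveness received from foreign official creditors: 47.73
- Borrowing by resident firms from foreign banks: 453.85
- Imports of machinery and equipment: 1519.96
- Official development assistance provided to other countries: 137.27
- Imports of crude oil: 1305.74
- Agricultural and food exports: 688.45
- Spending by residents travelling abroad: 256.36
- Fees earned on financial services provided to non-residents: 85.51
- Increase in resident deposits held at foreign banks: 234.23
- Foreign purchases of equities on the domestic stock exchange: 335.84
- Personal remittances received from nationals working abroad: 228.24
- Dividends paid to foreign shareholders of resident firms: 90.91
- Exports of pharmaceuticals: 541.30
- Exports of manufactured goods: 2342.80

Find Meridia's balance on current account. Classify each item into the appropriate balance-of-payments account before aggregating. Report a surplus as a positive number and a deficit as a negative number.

Goods: -1519.96 + 2342.80 - 1305.74 + 541.30 + 688.45 = 746.85
Services: -256.36 + 85.51 = -170.85
Primary income: -90.91
Secondary income: 228.24 - 137.27 = 90.97
Current account = 746.85 + (-170.85) + (-90.91) + 90.97 = 576.06
(Excluded from the current account — capital account: debt forgiveness received from foreign official creditors 47.73; financial account: borrowing by resident firms from foreign banks 453.85, increase in resident deposits held at foreign banks 234.23, foreign purchases of equities on the domestic stock exchange 335.84.)

576.06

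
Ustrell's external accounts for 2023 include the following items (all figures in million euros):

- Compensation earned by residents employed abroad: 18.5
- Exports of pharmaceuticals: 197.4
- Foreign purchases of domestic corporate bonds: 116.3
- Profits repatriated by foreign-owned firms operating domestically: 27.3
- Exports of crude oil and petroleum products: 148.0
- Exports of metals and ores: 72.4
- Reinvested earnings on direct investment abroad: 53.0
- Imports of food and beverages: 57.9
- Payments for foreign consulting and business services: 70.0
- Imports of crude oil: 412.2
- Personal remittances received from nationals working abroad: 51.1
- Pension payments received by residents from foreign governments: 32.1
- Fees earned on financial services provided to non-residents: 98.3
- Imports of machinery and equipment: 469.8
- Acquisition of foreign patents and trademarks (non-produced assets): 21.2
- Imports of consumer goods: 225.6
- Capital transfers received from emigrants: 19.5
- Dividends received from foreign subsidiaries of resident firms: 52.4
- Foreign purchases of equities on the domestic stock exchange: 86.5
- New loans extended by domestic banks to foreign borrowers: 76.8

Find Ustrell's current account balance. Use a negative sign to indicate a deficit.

Goods: -469.8 + 148.0 - 57.9 + 72.4 - 412.2 - 225.6 + 197.4 = -747.7
Services: 98.3 - 70.0 = 28.3
Primary income: 53.0 + 18.5 + 52.4 - 27.3 = 96.6
Secondary income: 51.1 + 32.1 = 83.2
Current account = (-747.7) + 28.3 + 96.6 + 83.2 = -539.6
(Excluded from the current account — financial account: foreign purchases of domestic corporate bonds 116.3, foreign purchases of equities on the domestic stock exchange 86.5, new loans extended by domestic banks to foreign borrowers 76.8; capital account: acquisition of foreign patents and trademarks (non-produced assets) 21.2, capital transfers received from emigrants 19.5.)

-539.6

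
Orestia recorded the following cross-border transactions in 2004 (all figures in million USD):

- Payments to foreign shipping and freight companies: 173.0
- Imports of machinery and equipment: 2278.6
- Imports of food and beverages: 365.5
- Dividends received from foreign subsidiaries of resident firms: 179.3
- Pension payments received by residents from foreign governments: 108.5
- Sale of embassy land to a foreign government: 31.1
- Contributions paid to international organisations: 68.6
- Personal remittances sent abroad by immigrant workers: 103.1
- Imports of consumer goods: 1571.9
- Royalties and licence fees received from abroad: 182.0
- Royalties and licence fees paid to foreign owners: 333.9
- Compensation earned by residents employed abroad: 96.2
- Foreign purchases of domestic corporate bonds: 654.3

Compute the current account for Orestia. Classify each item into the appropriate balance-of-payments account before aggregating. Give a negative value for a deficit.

Goods: -365.5 - 2278.6 - 1571.9 = -4216.0
Services: -173.0 + 182.0 - 333.9 = -324.9
Primary income: 179.3 + 96.2 = 275.5
Secondary income: -68.6 + 108.5 - 103.1 = -63.2
Current account = (-4216.0) + (-324.9) + 275.5 + (-63.2) = -4328.6
(Excluded from the current account — capital account: sale of embassy land to a foreign government 31.1; financial account: foreign purchases of domestic corporate bonds 654.3.)

-4328.6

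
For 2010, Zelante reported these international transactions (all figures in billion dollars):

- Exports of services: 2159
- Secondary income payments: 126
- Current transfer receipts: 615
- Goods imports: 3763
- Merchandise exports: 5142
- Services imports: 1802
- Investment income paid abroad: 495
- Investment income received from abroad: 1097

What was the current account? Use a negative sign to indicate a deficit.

2827

Goods balance = 5142 - 3763 = 1379
Services balance = 2159 - 1802 = 357
Trade balance (goods + services) = 1379 + 357 = 1736
Net primary income = 1097 - 495 = 602
Net secondary income = 615 - 126 = 489
Current account = 1736 + 602 + 489 = 2827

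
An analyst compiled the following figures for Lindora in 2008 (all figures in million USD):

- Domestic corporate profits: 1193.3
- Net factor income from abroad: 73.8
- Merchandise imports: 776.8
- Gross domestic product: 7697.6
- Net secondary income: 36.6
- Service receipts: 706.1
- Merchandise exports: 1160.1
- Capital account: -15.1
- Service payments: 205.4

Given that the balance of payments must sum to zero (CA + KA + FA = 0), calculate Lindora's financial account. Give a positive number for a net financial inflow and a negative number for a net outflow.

Goods balance = 1160.1 - 776.8 = 383.3
Services balance = 706.1 - 205.4 = 500.7
Trade balance (goods + services) = 383.3 + 500.7 = 884.0
Net primary income = 73.8
Net secondary income = 36.6
Current account = 884.0 + 73.8 + 36.6 = 994.4
Financial account = -(994.4 + (-15.1)) = -979.3

-979.3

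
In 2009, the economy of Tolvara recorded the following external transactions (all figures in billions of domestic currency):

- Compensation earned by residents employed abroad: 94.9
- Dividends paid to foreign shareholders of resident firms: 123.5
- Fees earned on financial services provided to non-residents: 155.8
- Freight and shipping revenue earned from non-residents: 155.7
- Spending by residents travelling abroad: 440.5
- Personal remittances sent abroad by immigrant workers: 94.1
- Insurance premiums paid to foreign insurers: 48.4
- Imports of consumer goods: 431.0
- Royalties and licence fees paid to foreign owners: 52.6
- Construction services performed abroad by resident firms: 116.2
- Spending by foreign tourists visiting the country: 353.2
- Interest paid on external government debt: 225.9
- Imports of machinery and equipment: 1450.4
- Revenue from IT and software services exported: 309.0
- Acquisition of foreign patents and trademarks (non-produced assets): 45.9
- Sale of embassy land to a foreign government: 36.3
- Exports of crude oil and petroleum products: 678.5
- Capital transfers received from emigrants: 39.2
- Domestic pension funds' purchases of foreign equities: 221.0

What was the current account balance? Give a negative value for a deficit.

-1003.1

Goods: -431.0 - 1450.4 + 678.5 = -1202.9
Services: 309.0 + 155.8 + 116.2 + 155.7 - 52.6 - 440.5 - 48.4 + 353.2 = 548.4
Primary income: -225.9 - 123.5 + 94.9 = -254.5
Secondary income: -94.1
Current account = (-1202.9) + 548.4 + (-254.5) + (-94.1) = -1003.1
(Excluded from the current account — capital account: acquisition of foreign patents and trademarks (non-produced assets) 45.9, sale of embassy land to a foreign government 36.3, capital transfers received from emigrants 39.2; financial account: domestic pension funds' purchases of foreign equities 221.0.)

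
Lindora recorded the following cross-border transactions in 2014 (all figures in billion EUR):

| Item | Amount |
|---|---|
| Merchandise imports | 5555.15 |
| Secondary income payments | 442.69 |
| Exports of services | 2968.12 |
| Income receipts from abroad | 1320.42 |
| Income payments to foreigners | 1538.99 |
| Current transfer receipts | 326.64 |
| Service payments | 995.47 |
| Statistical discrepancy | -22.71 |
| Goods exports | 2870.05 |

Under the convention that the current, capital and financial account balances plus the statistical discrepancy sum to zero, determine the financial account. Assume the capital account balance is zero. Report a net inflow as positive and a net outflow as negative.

1069.78

Goods balance = 2870.05 - 5555.15 = -2685.10
Services balance = 2968.12 - 995.47 = 1972.65
Trade balance (goods + services) = -2685.10 + 1972.65 = -712.45
Net primary income = 1320.42 - 1538.99 = -218.57
Net secondary income = 326.64 - 442.69 = -116.05
Current account = -712.45 + (-218.57) + (-116.05) = -1047.07
Financial account = -(-1047.07 + (-22.71)) = 1069.78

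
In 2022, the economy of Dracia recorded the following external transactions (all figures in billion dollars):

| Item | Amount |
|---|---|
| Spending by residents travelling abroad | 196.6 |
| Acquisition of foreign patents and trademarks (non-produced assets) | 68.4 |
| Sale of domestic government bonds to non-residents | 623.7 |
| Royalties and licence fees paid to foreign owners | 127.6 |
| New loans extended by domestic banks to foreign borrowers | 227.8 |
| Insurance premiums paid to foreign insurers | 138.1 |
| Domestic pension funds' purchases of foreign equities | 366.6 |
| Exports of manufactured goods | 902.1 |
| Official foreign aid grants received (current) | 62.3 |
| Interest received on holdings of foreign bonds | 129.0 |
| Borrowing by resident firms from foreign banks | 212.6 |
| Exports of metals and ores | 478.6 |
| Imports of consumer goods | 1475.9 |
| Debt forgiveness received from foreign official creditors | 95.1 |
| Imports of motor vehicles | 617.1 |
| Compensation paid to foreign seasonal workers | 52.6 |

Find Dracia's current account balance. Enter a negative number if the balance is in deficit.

Goods: 902.1 - 617.1 + 478.6 - 1475.9 = -712.3
Services: -138.1 - 196.6 - 127.6 = -462.3
Primary income: -52.6 + 129.0 = 76.4
Secondary income: 62.3
Current account = (-712.3) + (-462.3) + 76.4 + 62.3 = -1035.9
(Excluded from the current account — capital account: acquisition of foreign patents and trademarks (non-produced assets) 68.4, debt forgiveness received from foreign official creditors 95.1; financial account: sale of domestic government bonds to non-residents 623.7, new loans extended by domestic banks to foreign borrowers 227.8, domestic pension funds' purchases of foreign equities 366.6, borrowing by resident firms from foreign banks 212.6.)

-1035.9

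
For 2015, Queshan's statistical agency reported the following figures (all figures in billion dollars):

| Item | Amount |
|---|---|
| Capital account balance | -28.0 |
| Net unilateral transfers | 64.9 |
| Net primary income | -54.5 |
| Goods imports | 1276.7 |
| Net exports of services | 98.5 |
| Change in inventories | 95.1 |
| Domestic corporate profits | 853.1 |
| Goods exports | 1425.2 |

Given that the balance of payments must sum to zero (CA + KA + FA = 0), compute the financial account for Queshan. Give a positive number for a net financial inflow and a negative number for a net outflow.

Goods balance = 1425.2 - 1276.7 = 148.5
Services balance = 98.5
Trade balance (goods + services) = 148.5 + 98.5 = 247.0
Net primary income = -54.5
Net secondary income = 64.9
Current account = 247.0 + (-54.5) + 64.9 = 257.4
Financial account = -(257.4 + (-28.0)) = -229.4

-229.4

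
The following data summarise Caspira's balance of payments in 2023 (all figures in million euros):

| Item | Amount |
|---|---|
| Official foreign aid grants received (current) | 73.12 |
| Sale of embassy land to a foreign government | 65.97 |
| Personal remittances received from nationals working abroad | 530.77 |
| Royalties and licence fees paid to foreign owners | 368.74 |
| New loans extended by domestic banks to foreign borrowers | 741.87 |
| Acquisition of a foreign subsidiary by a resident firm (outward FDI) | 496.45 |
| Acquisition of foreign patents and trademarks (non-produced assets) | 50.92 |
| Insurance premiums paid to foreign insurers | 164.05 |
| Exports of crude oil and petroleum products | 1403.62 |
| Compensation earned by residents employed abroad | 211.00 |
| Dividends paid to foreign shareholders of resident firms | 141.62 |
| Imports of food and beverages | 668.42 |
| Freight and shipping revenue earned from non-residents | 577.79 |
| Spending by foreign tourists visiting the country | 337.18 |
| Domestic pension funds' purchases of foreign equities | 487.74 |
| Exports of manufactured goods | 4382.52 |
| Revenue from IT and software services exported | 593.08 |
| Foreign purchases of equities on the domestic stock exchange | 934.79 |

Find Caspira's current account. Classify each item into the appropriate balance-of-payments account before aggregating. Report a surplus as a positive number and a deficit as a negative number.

Goods: -668.42 + 4382.52 + 1403.62 = 5117.72
Services: -368.74 + 577.79 - 164.05 + 593.08 + 337.18 = 975.26
Primary income: -141.62 + 211.00 = 69.38
Secondary income: 73.12 + 530.77 = 603.89
Current account = 5117.72 + 975.26 + 69.38 + 603.89 = 6766.25
(Excluded from the current account — capital account: sale of embassy land to a foreign government 65.97, acquisition of foreign patents and trademarks (non-produced assets) 50.92; financial account: new loans extended by domestic banks to foreign borrowers 741.87, acquisition of a foreign subsidiary by a resident firm (outward FDI) 496.45, domestic pension funds' purchases of foreign equities 487.74, foreign purchases of equities on the domestic stock exchange 934.79.)

6766.25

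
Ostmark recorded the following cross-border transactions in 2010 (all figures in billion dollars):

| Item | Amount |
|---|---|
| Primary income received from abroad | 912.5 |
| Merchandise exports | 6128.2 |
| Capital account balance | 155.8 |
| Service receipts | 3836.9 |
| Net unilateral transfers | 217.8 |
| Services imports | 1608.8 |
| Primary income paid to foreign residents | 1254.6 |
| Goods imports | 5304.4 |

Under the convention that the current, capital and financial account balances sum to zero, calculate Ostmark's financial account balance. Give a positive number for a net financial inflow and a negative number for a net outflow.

-3083.4

Goods balance = 6128.2 - 5304.4 = 823.8
Services balance = 3836.9 - 1608.8 = 2228.1
Trade balance (goods + services) = 823.8 + 2228.1 = 3051.9
Net primary income = 912.5 - 1254.6 = -342.1
Net secondary income = 217.8
Current account = 3051.9 + (-342.1) + 217.8 = 2927.6
Financial account = -(2927.6 + 155.8) = -3083.4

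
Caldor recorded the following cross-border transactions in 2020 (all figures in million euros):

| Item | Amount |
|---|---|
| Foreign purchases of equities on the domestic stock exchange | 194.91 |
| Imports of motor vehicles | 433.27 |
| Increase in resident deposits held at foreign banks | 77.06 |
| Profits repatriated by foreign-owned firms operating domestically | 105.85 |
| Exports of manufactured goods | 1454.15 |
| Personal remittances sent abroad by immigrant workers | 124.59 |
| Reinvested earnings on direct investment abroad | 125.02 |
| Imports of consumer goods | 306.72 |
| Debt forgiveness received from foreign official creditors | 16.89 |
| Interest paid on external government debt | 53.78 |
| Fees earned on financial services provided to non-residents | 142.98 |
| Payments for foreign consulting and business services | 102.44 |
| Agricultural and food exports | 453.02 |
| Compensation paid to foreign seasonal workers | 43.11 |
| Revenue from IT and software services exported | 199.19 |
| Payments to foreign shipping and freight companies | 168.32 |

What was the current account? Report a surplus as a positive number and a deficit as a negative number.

1036.28

Goods: 453.02 + 1454.15 - 433.27 - 306.72 = 1167.18
Services: 199.19 + 142.98 - 168.32 - 102.44 = 71.41
Primary income: -43.11 - 105.85 + 125.02 - 53.78 = -77.72
Secondary income: -124.59
Current account = 1167.18 + 71.41 + (-77.72) + (-124.59) = 1036.28
(Excluded from the current account — financial account: foreign purchases of equities on the domestic stock exchange 194.91, increase in resident deposits held at foreign banks 77.06; capital account: debt forgiveness received from foreign official creditors 16.89.)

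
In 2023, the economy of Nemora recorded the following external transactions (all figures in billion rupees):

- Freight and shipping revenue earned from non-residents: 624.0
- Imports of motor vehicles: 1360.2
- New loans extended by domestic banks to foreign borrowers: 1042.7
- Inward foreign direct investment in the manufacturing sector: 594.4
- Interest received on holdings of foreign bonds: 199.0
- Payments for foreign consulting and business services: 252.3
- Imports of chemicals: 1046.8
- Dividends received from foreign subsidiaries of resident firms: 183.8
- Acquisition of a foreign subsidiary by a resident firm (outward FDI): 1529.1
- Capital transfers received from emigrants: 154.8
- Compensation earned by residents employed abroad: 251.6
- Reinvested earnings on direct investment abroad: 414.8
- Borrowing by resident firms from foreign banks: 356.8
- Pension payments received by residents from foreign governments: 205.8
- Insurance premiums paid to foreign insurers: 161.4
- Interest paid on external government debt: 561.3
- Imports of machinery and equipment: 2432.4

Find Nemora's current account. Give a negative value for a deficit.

-3935.4

Goods: -1046.8 - 1360.2 - 2432.4 = -4839.4
Services: 624.0 - 252.3 - 161.4 = 210.3
Primary income: 199.0 + 414.8 + 183.8 + 251.6 - 561.3 = 487.9
Secondary income: 205.8
Current account = (-4839.4) + 210.3 + 487.9 + 205.8 = -3935.4
(Excluded from the current account — financial account: new loans extended by domestic banks to foreign borrowers 1042.7, inward foreign direct investment in the manufacturing sector 594.4, acquisition of a foreign subsidiary by a resident firm (outward FDI) 1529.1, borrowing by resident firms from foreign banks 356.8; capital account: capital transfers received from emigrants 154.8.)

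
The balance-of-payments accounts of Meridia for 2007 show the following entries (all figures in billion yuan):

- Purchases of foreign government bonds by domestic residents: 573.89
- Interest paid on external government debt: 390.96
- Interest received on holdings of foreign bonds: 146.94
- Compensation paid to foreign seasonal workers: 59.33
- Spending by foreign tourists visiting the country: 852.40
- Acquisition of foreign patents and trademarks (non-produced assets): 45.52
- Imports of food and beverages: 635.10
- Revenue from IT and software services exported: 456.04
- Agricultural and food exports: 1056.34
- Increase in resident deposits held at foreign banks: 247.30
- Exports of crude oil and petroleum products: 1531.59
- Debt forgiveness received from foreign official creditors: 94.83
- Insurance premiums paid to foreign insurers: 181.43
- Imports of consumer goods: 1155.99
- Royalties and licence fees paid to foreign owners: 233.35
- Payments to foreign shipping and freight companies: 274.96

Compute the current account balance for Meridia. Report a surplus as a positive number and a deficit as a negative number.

1112.19

Goods: -635.10 - 1155.99 + 1531.59 + 1056.34 = 796.84
Services: -274.96 - 181.43 - 233.35 + 456.04 + 852.40 = 618.70
Primary income: 146.94 - 390.96 - 59.33 = -303.35
Current account = 796.84 + 618.70 + (-303.35) = 1112.19
(Excluded from the current account — financial account: purchases of foreign government bonds by domestic residents 573.89, increase in resident deposits held at foreign banks 247.30; capital account: acquisition of foreign patents and trademarks (non-produced assets) 45.52, debt forgiveness received from foreign official creditors 94.83.)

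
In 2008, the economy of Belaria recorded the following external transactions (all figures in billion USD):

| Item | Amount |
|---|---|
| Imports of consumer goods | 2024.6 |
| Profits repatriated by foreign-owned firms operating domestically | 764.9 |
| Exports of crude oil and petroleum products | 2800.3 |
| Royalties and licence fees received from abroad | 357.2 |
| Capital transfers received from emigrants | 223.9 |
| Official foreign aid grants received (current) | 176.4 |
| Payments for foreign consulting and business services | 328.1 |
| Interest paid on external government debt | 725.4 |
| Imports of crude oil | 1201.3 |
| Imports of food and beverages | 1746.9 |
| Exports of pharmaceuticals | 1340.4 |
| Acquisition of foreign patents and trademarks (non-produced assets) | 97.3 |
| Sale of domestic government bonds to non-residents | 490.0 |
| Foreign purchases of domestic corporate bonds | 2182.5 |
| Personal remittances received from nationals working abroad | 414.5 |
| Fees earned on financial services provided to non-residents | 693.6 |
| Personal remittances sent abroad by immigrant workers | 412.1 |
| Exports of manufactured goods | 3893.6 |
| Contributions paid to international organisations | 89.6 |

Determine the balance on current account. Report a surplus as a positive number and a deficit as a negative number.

2383.1

Goods: -2024.6 - 1746.9 - 1201.3 + 1340.4 + 3893.6 + 2800.3 = 3061.5
Services: -328.1 + 357.2 + 693.6 = 722.7
Primary income: -764.9 - 725.4 = -1490.3
Secondary income: 176.4 - 412.1 - 89.6 + 414.5 = 89.2
Current account = 3061.5 + 722.7 + (-1490.3) + 89.2 = 2383.1
(Excluded from the current account — capital account: capital transfers received from emigrants 223.9, acquisition of foreign patents and trademarks (non-produced assets) 97.3; financial account: sale of domestic government bonds to non-residents 490.0, foreign purchases of domestic corporate bonds 2182.5.)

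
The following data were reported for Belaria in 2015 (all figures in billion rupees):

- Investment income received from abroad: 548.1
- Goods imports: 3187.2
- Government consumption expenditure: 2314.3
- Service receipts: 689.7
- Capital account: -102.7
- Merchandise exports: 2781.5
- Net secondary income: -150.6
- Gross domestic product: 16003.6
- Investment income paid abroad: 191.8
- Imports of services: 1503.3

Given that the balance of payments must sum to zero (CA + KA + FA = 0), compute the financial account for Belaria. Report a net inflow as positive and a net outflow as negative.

1116.3

Goods balance = 2781.5 - 3187.2 = -405.7
Services balance = 689.7 - 1503.3 = -813.6
Trade balance (goods + services) = -405.7 + (-813.6) = -1219.3
Net primary income = 548.1 - 191.8 = 356.3
Net secondary income = -150.6
Current account = -1219.3 + 356.3 + (-150.6) = -1013.6
Financial account = -(-1013.6 + (-102.7)) = 1116.3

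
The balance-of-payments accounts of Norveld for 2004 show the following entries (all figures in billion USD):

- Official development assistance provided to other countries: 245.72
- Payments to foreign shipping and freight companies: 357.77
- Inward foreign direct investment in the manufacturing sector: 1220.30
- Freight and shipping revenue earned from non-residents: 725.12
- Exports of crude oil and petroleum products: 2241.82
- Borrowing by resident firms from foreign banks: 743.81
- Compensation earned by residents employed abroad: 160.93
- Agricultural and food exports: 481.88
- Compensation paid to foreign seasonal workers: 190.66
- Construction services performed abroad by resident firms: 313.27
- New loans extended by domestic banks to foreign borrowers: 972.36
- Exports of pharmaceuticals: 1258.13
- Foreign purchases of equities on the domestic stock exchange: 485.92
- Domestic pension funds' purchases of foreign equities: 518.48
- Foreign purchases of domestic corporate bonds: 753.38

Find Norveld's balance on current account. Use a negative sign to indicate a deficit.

4387.00

Goods: 481.88 + 2241.82 + 1258.13 = 3981.83
Services: -357.77 + 725.12 + 313.27 = 680.62
Primary income: -190.66 + 160.93 = -29.73
Secondary income: -245.72
Current account = 3981.83 + 680.62 + (-29.73) + (-245.72) = 4387.00
(Excluded from the current account — financial account: inward foreign direct investment in the manufacturing sector 1220.30, borrowing by resident firms from foreign banks 743.81, new loans extended by domestic banks to foreign borrowers 972.36, foreign purchases of equities on the domestic stock exchange 485.92, domestic pension funds' purchases of foreign equities 518.48, foreign purchases of domestic corporate bonds 753.38.)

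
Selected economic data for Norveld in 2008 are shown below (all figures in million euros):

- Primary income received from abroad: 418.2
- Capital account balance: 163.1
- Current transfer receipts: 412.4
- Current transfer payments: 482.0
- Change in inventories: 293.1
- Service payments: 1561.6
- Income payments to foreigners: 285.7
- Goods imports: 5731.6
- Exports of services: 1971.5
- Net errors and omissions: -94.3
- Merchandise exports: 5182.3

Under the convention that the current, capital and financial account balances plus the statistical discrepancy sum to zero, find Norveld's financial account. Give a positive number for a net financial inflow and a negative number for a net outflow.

Goods balance = 5182.3 - 5731.6 = -549.3
Services balance = 1971.5 - 1561.6 = 409.9
Trade balance (goods + services) = -549.3 + 409.9 = -139.4
Net primary income = 418.2 - 285.7 = 132.5
Net secondary income = 412.4 - 482.0 = -69.6
Current account = -139.4 + 132.5 + (-69.6) = -76.5
Financial account = -(-76.5 + 163.1 + (-94.3)) = 7.7

7.7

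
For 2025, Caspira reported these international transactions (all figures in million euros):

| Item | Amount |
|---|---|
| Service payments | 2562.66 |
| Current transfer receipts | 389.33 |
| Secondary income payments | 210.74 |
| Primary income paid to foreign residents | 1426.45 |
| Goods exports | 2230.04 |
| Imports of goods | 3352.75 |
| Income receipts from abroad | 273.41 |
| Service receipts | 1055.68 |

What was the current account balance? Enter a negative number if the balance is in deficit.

-3604.14

Goods balance = 2230.04 - 3352.75 = -1122.71
Services balance = 1055.68 - 2562.66 = -1506.98
Trade balance (goods + services) = -1122.71 + (-1506.98) = -2629.69
Net primary income = 273.41 - 1426.45 = -1153.04
Net secondary income = 389.33 - 210.74 = 178.59
Current account = -2629.69 + (-1153.04) + 178.59 = -3604.14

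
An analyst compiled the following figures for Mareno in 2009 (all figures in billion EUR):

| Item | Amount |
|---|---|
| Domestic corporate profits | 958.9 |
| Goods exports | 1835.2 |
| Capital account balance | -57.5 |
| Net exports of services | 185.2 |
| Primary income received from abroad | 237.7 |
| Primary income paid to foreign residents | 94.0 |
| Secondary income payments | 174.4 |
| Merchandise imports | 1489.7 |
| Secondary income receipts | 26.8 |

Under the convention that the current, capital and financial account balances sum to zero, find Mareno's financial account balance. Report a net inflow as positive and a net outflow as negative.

-469.3

Goods balance = 1835.2 - 1489.7 = 345.5
Services balance = 185.2
Trade balance (goods + services) = 345.5 + 185.2 = 530.7
Net primary income = 237.7 - 94.0 = 143.7
Net secondary income = 26.8 - 174.4 = -147.6
Current account = 530.7 + 143.7 + (-147.6) = 526.8
Financial account = -(526.8 + (-57.5)) = -469.3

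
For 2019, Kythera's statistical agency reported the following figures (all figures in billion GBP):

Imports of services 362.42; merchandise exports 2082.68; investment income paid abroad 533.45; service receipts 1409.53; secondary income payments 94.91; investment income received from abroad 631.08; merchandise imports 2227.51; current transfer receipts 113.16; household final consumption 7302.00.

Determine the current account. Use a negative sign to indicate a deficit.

1018.16

Goods balance = 2082.68 - 2227.51 = -144.83
Services balance = 1409.53 - 362.42 = 1047.11
Trade balance (goods + services) = -144.83 + 1047.11 = 902.28
Net primary income = 631.08 - 533.45 = 97.63
Net secondary income = 113.16 - 94.91 = 18.25
Current account = 902.28 + 97.63 + 18.25 = 1018.16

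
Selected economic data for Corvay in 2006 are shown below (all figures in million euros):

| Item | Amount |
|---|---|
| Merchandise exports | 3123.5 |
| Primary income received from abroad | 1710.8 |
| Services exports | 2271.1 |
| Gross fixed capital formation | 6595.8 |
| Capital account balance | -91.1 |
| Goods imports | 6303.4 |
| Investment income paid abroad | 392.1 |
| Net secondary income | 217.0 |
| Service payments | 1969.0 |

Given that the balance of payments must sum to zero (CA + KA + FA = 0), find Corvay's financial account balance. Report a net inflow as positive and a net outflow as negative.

1433.2

Goods balance = 3123.5 - 6303.4 = -3179.9
Services balance = 2271.1 - 1969.0 = 302.1
Trade balance (goods + services) = -3179.9 + 302.1 = -2877.8
Net primary income = 1710.8 - 392.1 = 1318.7
Net secondary income = 217.0
Current account = -2877.8 + 1318.7 + 217.0 = -1342.1
Financial account = -(-1342.1 + (-91.1)) = 1433.2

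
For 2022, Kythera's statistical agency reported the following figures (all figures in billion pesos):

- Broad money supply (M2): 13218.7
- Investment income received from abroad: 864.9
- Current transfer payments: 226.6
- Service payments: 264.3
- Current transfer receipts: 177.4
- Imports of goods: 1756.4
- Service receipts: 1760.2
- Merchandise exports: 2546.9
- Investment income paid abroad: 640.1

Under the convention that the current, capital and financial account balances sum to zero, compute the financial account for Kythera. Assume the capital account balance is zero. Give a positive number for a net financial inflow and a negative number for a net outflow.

-2462.0

Goods balance = 2546.9 - 1756.4 = 790.5
Services balance = 1760.2 - 264.3 = 1495.9
Trade balance (goods + services) = 790.5 + 1495.9 = 2286.4
Net primary income = 864.9 - 640.1 = 224.8
Net secondary income = 177.4 - 226.6 = -49.2
Current account = 2286.4 + 224.8 + (-49.2) = 2462.0
Financial account = -(2462.0) = -2462.0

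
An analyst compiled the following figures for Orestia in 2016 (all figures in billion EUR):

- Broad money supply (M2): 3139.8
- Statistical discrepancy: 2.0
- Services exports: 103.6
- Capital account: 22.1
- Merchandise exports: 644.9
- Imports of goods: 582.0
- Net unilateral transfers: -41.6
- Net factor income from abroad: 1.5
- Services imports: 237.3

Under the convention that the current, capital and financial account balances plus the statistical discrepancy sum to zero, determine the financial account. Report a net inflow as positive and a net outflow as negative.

Goods balance = 644.9 - 582.0 = 62.9
Services balance = 103.6 - 237.3 = -133.7
Trade balance (goods + services) = 62.9 + (-133.7) = -70.8
Net primary income = 1.5
Net secondary income = -41.6
Current account = -70.8 + 1.5 + (-41.6) = -110.9
Financial account = -(-110.9 + 22.1 + 2.0) = 86.8

86.8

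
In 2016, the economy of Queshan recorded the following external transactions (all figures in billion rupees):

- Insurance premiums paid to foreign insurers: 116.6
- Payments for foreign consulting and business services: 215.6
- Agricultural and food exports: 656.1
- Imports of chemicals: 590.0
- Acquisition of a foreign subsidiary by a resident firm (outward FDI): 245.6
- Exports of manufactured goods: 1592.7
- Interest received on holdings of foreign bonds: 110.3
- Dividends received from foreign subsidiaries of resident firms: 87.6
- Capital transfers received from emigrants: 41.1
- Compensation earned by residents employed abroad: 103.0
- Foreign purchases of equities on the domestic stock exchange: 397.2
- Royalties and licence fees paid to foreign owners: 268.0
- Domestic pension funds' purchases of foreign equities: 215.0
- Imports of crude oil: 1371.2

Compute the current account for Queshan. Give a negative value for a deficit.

Goods: -1371.2 + 1592.7 + 656.1 - 590.0 = 287.6
Services: -116.6 - 268.0 - 215.6 = -600.2
Primary income: 110.3 + 103.0 + 87.6 = 300.9
Current account = 287.6 + (-600.2) + 300.9 = -11.7
(Excluded from the current account — financial account: acquisition of a foreign subsidiary by a resident firm (outward FDI) 245.6, foreign purchases of equities on the domestic stock exchange 397.2, domestic pension funds' purchases of foreign equities 215.0; capital account: capital transfers received from emigrants 41.1.)

-11.7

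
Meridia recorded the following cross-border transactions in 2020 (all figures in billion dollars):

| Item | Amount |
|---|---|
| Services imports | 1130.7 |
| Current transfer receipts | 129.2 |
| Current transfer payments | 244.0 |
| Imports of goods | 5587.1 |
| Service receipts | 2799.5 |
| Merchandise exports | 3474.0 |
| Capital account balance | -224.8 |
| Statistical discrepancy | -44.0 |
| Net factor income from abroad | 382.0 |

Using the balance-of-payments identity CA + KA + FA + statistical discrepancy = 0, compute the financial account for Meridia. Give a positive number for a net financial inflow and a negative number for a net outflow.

Goods balance = 3474.0 - 5587.1 = -2113.1
Services balance = 2799.5 - 1130.7 = 1668.8
Trade balance (goods + services) = -2113.1 + 1668.8 = -444.3
Net primary income = 382.0
Net secondary income = 129.2 - 244.0 = -114.8
Current account = -444.3 + 382.0 + (-114.8) = -177.1
Financial account = -(-177.1 + (-224.8) + (-44.0)) = 445.9

445.9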